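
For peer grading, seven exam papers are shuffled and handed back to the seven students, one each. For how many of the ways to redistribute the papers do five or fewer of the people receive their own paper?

5039

Sum C(7,i)·!(7-i) for i = 0..5:
  i=0: C(7,0)·!7 = 1·1854 = 1854
  i=1: C(7,1)·!6 = 7·265 = 1855
  i=2: C(7,2)·!5 = 21·44 = 924
  i=3: C(7,3)·!4 = 35·9 = 315
  i=4: C(7,4)·!3 = 35·2 = 70
  i=5: C(7,5)·!2 = 21·1 = 21
Total = 5039.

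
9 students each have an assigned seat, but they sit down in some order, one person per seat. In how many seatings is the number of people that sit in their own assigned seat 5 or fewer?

362675

# with exactly i fixed is C(9,i)·!(9-i); sum over i=0..5:
  i=0: C(9,0)·!9 = 1·133496 = 133496
  i=1: C(9,1)·!8 = 9·14833 = 133497
  i=2: C(9,2)·!7 = 36·1854 = 66744
  i=3: C(9,3)·!6 = 84·265 = 22260
  i=4: C(9,4)·!5 = 126·44 = 5544
  i=5: C(9,5)·!4 = 126·9 = 1134
Total = 362675.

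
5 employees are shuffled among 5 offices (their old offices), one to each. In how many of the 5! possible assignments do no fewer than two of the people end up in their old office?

Sum C(5,i)·!(5-i) for i = 2..5:
  i=2: C(5,2)·!3 = 10·2 = 20
  i=3: C(5,3)·!2 = 10·1 = 10
  i=4: C(5,4)·!1 = 5·0 = 0
  i=5: C(5,5)·!0 = 1·1 = 1
Total = 31.

31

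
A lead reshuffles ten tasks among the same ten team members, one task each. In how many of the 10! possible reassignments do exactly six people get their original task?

1890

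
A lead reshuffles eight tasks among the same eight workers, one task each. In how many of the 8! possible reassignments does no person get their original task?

14833

Use !n = (n-1)(!(n-1) + !(n-2)).
!8 = 7·(1854 + 265) = 7·2119 = 14833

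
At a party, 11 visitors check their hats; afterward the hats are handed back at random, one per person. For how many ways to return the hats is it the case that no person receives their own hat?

14684570

Use !n = (n-1)(!(n-1) + !(n-2)).
!11 = 10·(1334961 + 133496) = 10·1468457 = 14684570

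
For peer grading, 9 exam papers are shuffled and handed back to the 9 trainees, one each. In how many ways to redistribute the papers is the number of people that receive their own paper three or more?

Sum C(9,i)·!(9-i) for i = 3..9:
  i=3: C(9,3)·!6 = 84·265 = 22260
  i=4: C(9,4)·!5 = 126·44 = 5544
  i=5: C(9,5)·!4 = 126·9 = 1134
  i=6: C(9,6)·!3 = 84·2 = 168
  i=7: C(9,7)·!2 = 36·1 = 36
  i=8: C(9,8)·!1 = 9·0 = 0
  i=9: C(9,9)·!0 = 1·1 = 1
Total = 29143.

29143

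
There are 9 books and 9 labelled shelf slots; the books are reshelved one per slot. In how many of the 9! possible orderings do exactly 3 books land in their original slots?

Choose which 3 of the 9 are fixed: C(9,3) = 84.
The other 6 form a derangement: !6 = 265.
Total: 84 × 265 = 22260.

22260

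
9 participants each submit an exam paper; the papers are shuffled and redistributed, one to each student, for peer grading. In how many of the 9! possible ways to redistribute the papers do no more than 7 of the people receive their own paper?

362879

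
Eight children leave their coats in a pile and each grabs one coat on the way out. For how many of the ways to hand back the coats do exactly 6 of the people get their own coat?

28

Pick the 6 fixed positions: C(8,6) = 28 ways.
The remaining 2 must be deranged: !2 = 1.
Total: 28 × 1 = 28.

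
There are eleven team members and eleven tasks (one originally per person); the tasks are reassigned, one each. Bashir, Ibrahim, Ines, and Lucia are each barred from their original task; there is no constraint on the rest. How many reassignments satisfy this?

Inclusion-exclusion on the 4 forbidden self-matches:
Σ_{j=0}^{4} (-1)^j C(4,j)(11-j)!
= C(4,0)·11! - C(4,1)·10! + C(4,2)·9! - C(4,3)·8! + C(4,4)·7!
= 39916800 - 14515200 + 2177280 - 161280 + 5040
= 27422640

27422640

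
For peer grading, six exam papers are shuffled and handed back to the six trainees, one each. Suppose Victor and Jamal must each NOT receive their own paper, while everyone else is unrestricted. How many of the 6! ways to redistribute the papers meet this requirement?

Inclusion-exclusion on the 2 forbidden self-matches:
Σ_{j=0}^{2} (-1)^j C(2,j)(6-j)!
= C(2,0)·6! - C(2,1)·5! + C(2,2)·4!
= 720 - 240 + 24
= 504

504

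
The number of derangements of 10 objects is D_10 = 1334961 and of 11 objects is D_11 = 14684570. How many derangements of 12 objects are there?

D_12 = (12-1)·(D_11 + D_10) = 11·(14684570 + 1334961) = 11·16019531 = 176214841.

176214841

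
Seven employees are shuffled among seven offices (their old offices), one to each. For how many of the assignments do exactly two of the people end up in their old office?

924

Pick the 2 fixed positions: C(7,2) = 21 ways.
The remaining 5 must be deranged: !5 = 44.
Total: 21 × 44 = 924.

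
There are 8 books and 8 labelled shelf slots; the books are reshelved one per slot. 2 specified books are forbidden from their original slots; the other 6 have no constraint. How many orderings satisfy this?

30960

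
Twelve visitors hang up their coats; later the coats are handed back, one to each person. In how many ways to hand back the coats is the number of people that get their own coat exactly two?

88107426

Pick the 2 fixed positions: C(12,2) = 66 ways.
The other 10 form a derangement: !10 = 1334961.
Total: 66 × 1334961 = 88107426.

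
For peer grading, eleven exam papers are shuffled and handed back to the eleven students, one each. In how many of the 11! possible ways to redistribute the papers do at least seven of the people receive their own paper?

3356

Sum C(11,i)·!(11-i) for i = 7..11:
  i=7: C(11,7)·!4 = 330·9 = 2970
  i=8: C(11,8)·!3 = 165·2 = 330
  i=9: C(11,9)·!2 = 55·1 = 55
  i=10: C(11,10)·!1 = 11·0 = 0
  i=11: C(11,11)·!0 = 1·1 = 1
Total = 3356.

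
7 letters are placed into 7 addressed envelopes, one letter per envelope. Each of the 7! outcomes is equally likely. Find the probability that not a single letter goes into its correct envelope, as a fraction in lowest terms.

Favorable outcomes: !7 = 1854.
Total outcomes: 7! = 5040.
Probability = 1854/5040 = 103/280.

103/280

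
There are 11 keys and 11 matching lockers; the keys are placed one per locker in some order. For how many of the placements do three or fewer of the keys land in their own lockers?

# with exactly i fixed is C(11,i)·!(11-i); sum over i=0..3:
  i=0: C(11,0)·!11 = 1·14684570 = 14684570
  i=1: C(11,1)·!10 = 11·1334961 = 14684571
  i=2: C(11,2)·!9 = 55·133496 = 7342280
  i=3: C(11,3)·!8 = 165·14833 = 2447445
Total = 39158866.

39158866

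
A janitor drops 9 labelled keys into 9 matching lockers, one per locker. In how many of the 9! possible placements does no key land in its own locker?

133496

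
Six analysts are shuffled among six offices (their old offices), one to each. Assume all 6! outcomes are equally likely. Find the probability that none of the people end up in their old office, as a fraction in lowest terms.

53/144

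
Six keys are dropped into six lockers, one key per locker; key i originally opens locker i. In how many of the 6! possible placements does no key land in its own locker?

!6 is the nearest integer to 6!/e.
6! = 720, and 720/e ≈ 264.87, so !6 = 265.

265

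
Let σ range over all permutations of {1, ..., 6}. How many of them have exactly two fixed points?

Pick the 2 fixed positions: C(6,2) = 15 ways.
The remaining 4 must be deranged: !4 = 9.
Total: 15 × 9 = 135.

135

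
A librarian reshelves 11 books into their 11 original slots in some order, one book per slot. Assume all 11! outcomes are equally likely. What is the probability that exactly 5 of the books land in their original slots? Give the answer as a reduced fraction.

Favorable outcomes: C(11,5)·!6 = 462·265 = 122430.
Total outcomes: 11! = 39916800.
Probability = 122430/39916800 = 53/17280.

53/17280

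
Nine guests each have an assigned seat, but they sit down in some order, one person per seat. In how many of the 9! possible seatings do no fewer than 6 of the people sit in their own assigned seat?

Sum C(9,i)·!(9-i) for i = 6..9:
  i=6: C(9,6)·!3 = 84·2 = 168
  i=7: C(9,7)·!2 = 36·1 = 36
  i=8: C(9,8)·!1 = 9·0 = 0
  i=9: C(9,9)·!0 = 1·1 = 1
Total = 205.

205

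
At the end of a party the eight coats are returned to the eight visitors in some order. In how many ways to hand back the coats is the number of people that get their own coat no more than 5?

40291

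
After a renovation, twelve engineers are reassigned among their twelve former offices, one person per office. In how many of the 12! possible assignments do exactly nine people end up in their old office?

440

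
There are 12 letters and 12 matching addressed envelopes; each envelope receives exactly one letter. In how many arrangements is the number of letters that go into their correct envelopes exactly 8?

Pick the 8 fixed positions: C(12,8) = 495 ways.
The other 4 form a derangement: !4 = 9.
Total: 495 × 9 = 4455.

4455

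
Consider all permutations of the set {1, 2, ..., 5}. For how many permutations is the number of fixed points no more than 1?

89

# with exactly i fixed is C(5,i)·!(5-i); sum over i=0..1:
  i=0: C(5,0)·!5 = 1·44 = 44
  i=1: C(5,1)·!4 = 5·9 = 45
Total = 89.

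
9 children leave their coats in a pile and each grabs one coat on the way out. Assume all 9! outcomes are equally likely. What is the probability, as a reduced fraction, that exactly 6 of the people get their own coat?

1/2160

Favorable outcomes: C(9,6)·!3 = 84·2 = 168.
Total outcomes: 9! = 362880.
Probability = 168/362880 = 1/2160.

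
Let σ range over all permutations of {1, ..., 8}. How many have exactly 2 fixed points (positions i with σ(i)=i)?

7420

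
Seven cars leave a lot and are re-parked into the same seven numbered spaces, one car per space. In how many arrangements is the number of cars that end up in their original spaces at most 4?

5018

# with exactly i fixed is C(7,i)·!(7-i); sum over i=0..4:
  i=0: C(7,0)·!7 = 1·1854 = 1854
  i=1: C(7,1)·!6 = 7·265 = 1855
  i=2: C(7,2)·!5 = 21·44 = 924
  i=3: C(7,3)·!4 = 35·9 = 315
  i=4: C(7,4)·!3 = 35·2 = 70
Total = 5018.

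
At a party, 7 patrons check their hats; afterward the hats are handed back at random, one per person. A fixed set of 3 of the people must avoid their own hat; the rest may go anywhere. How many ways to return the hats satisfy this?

3216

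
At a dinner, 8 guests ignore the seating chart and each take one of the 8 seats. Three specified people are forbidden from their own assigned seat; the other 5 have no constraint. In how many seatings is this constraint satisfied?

27240

Inclusion-exclusion on the 3 forbidden self-matches:
Σ_{j=0}^{3} (-1)^j C(3,j)(8-j)!
= C(3,0)·8! - C(3,1)·7! + C(3,2)·6! - C(3,3)·5!
= 40320 - 15120 + 2160 - 120
= 27240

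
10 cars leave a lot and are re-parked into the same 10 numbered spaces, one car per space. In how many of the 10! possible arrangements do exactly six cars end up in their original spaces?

Choose which 6 of the 10 are fixed: C(10,6) = 210.
The other 4 form a derangement: !4 = 9.
Total: 210 × 9 = 1890.

1890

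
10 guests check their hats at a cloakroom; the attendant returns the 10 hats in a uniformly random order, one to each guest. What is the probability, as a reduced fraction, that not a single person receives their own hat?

Favorable outcomes: !10 = 1334961.
Total outcomes: 10! = 3628800.
Probability = 1334961/3628800 = 16481/44800.

16481/44800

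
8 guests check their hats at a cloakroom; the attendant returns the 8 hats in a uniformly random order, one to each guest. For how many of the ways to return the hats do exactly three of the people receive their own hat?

2464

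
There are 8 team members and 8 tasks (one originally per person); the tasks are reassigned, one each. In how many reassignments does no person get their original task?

14833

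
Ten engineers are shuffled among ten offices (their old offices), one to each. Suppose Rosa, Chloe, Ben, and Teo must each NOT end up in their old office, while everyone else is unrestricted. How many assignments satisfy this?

Inclusion-exclusion on the 4 forbidden self-matches:
Σ_{j=0}^{4} (-1)^j C(4,j)(10-j)!
= C(4,0)·10! - C(4,1)·9! + C(4,2)·8! - C(4,3)·7! + C(4,4)·6!
= 3628800 - 1451520 + 241920 - 20160 + 720
= 2399760

2399760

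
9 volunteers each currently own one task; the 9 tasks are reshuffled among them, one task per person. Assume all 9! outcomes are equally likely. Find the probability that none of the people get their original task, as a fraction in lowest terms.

16687/45360

Favorable outcomes: !9 = 133496.
Total outcomes: 9! = 362880.
Probability = 133496/362880 = 16687/45360.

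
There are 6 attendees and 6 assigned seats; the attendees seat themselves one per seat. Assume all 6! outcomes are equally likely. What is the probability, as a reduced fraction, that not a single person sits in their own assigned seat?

53/144

Favorable outcomes: !6 = 265.
Total outcomes: 6! = 720.
Probability = 265/720 = 53/144.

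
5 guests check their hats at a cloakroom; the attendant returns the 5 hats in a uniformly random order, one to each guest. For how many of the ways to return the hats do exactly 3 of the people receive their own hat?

10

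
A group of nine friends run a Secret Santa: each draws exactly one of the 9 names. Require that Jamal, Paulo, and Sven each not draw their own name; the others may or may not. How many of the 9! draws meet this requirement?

256320

Inclusion-exclusion on the 3 forbidden self-matches:
Σ_{j=0}^{3} (-1)^j C(3,j)(9-j)!
= C(3,0)·9! - C(3,1)·8! + C(3,2)·7! - C(3,3)·6!
= 362880 - 120960 + 15120 - 720
= 256320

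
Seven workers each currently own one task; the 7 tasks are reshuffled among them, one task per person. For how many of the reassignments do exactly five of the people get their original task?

Pick the 5 fixed positions: C(7,5) = 21 ways.
The other 2 form a derangement: !2 = 1.
Total: 21 × 1 = 21.

21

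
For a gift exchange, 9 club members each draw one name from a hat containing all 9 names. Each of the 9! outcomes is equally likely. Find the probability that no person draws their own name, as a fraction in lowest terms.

16687/45360

Favorable outcomes: !9 = 133496.
Total outcomes: 9! = 362880.
Probability = 133496/362880 = 16687/45360.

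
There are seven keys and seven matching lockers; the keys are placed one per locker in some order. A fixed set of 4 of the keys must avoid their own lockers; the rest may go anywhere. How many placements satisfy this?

Let A_j be the event that the j-th constrained one is fixed. By inclusion-exclusion over the 4 events:
Σ_{j=0}^{4} (-1)^j C(4,j)(7-j)!
= C(4,0)·7! - C(4,1)·6! + C(4,2)·5! - C(4,3)·4! + C(4,4)·3!
= 5040 - 2880 + 720 - 96 + 6
= 2790

2790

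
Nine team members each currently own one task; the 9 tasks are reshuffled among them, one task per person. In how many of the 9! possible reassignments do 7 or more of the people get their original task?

37

# with exactly i fixed is C(9,i)·!(9-i); sum over i=7..9:
  i=7: C(9,7)·!2 = 36·1 = 36
  i=8: C(9,8)·!1 = 9·0 = 0
  i=9: C(9,9)·!0 = 1·1 = 1
Total = 37.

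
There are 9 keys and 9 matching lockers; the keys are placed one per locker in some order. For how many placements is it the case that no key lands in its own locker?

Use !n = (n-1)(!(n-1) + !(n-2)).
!9 = 8·(14833 + 1854) = 8·16687 = 133496

133496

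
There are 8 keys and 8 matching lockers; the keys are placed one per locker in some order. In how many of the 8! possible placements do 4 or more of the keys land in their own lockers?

Sum C(8,i)·!(8-i) for i = 4..8:
  i=4: C(8,4)·!4 = 70·9 = 630
  i=5: C(8,5)·!3 = 56·2 = 112
  i=6: C(8,6)·!2 = 28·1 = 28
  i=7: C(8,7)·!1 = 8·0 = 0
  i=8: C(8,8)·!0 = 1·1 = 1
Total = 771.

771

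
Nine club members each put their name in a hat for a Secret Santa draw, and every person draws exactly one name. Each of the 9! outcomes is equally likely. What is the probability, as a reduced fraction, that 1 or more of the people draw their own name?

28673/45360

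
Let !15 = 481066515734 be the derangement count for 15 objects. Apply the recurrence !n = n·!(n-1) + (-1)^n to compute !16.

7697064251745

!16 = 16·481066515734 + 1 = 7697064251745.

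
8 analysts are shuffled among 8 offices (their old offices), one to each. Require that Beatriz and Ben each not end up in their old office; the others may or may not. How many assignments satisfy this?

30960

Inclusion-exclusion on the 2 forbidden self-matches:
Σ_{j=0}^{2} (-1)^j C(2,j)(8-j)!
= C(2,0)·8! - C(2,1)·7! + C(2,2)·6!
= 40320 - 10080 + 720
= 30960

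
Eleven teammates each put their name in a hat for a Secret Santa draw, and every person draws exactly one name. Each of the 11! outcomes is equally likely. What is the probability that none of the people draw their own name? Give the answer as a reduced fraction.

1468457/3991680

Favorable outcomes: !11 = 14684570.
Total outcomes: 11! = 39916800.
Probability = 14684570/39916800 = 1468457/3991680.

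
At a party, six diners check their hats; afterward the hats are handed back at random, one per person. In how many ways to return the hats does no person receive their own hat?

265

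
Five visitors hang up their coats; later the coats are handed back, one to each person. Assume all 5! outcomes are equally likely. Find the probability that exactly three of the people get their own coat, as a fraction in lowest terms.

1/12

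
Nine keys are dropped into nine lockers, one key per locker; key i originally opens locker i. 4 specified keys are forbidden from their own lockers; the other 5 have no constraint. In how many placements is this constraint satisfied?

229080

Let A_j be the event that the j-th constrained one is fixed. By inclusion-exclusion over the 4 events:
Σ_{j=0}^{4} (-1)^j C(4,j)(9-j)!
= C(4,0)·9! - C(4,1)·8! + C(4,2)·7! - C(4,3)·6! + C(4,4)·5!
= 362880 - 161280 + 30240 - 2880 + 120
= 229080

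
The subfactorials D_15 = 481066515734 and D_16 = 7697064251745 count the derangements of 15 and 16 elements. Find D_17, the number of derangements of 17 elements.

130850092279664

D_17 = (17-1)·(D_16 + D_15) = 16·(7697064251745 + 481066515734) = 16·8178130767479 = 130850092279664.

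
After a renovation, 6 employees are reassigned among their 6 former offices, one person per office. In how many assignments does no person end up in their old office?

The subfactorial !6 = [6!/e] (nearest integer).
6! = 720, and 720/e ≈ 264.87, so !6 = 265.

265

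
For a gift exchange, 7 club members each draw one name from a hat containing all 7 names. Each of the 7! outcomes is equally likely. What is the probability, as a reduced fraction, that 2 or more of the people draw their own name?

1331/5040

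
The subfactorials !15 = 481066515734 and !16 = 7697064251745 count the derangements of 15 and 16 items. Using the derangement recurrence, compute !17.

130850092279664

!17 = (17-1)·(!16 + !15) = 16·(7697064251745 + 481066515734) = 16·8178130767479 = 130850092279664.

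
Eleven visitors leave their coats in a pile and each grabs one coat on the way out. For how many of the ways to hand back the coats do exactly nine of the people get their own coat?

55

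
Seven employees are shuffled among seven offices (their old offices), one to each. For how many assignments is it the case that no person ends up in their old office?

1854

By inclusion-exclusion, !7 = Σ (-1)^k · 7!/k! for k=0..7
= 7! - 7!/1! + 7!/2! - 7!/3! + 7!/4! - 7!/5! + 7!/6! - 7!/7!
= 5040 - 5040 + 2520 - 840 + 210 - 42 + 7 - 1
= 1854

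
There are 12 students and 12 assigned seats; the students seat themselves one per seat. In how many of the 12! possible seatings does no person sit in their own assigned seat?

176214841

!12 is the nearest integer to 12!/e.
12! = 479001600, and 479001600/e ≈ 176214840.93, so !12 = 176214841.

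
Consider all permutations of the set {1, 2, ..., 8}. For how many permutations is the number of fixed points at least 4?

# with exactly i fixed is C(8,i)·!(8-i); sum over i=4..8:
  i=4: C(8,4)·!4 = 70·9 = 630
  i=5: C(8,5)·!3 = 56·2 = 112
  i=6: C(8,6)·!2 = 28·1 = 28
  i=7: C(8,7)·!1 = 8·0 = 0
  i=8: C(8,8)·!0 = 1·1 = 1
Total = 771.

771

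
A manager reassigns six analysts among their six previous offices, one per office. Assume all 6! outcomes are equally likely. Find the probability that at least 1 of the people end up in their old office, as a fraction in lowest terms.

Favorable outcomes: Σ_{i≥1} C(6,i)·!(6-i) = 6·44 + 15·9 + 20·2 + 15·1 + 6·0 + 1·1 = 455.
Total outcomes: 6! = 720.
Probability = 455/720 = 91/144.

91/144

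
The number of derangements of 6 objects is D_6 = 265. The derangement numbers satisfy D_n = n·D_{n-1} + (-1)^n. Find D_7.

D_7 = 7·265 - 1 = 1854.

1854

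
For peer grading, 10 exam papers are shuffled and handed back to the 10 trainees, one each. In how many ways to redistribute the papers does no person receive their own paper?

1334961

Use !n = (n-1)(!(n-1) + !(n-2)).
!10 = 9·(133496 + 14833) = 9·148329 = 1334961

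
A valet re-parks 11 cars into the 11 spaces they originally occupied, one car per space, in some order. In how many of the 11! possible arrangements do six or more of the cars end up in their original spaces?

23684

Sum C(11,i)·!(11-i) for i = 6..11:
  i=6: C(11,6)·!5 = 462·44 = 20328
  i=7: C(11,7)·!4 = 330·9 = 2970
  i=8: C(11,8)·!3 = 165·2 = 330
  i=9: C(11,9)·!2 = 55·1 = 55
  i=10: C(11,10)·!1 = 11·0 = 0
  i=11: C(11,11)·!0 = 1·1 = 1
Total = 23684.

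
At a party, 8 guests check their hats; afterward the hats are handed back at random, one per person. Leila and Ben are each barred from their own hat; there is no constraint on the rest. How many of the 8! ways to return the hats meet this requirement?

30960

Inclusion-exclusion on the 2 forbidden self-matches:
Σ_{j=0}^{2} (-1)^j C(2,j)(8-j)!
= C(2,0)·8! - C(2,1)·7! + C(2,2)·6!
= 40320 - 10080 + 720
= 30960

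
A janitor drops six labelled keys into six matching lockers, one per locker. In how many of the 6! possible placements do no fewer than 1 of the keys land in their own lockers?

455

# with exactly i fixed is C(6,i)·!(6-i); sum over i=1..6:
  i=1: C(6,1)·!5 = 6·44 = 264
  i=2: C(6,2)·!4 = 15·9 = 135
  i=3: C(6,3)·!3 = 20·2 = 40
  i=4: C(6,4)·!2 = 15·1 = 15
  i=5: C(6,5)·!1 = 6·0 = 0
  i=6: C(6,6)·!0 = 1·1 = 1
Total = 455.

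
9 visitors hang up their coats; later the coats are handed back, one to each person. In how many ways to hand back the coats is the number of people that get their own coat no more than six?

# with exactly i fixed is C(9,i)·!(9-i); sum over i=0..6:
  i=0: C(9,0)·!9 = 1·133496 = 133496
  i=1: C(9,1)·!8 = 9·14833 = 133497
  i=2: C(9,2)·!7 = 36·1854 = 66744
  i=3: C(9,3)·!6 = 84·265 = 22260
  i=4: C(9,4)·!5 = 126·44 = 5544
  i=5: C(9,5)·!4 = 126·9 = 1134
  i=6: C(9,6)·!3 = 84·2 = 168
Total = 362843.

362843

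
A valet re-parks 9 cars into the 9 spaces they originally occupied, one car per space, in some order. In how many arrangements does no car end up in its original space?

133496

!9 = 9! · Σ_{k=0}^{9} (-1)^k/k!
= 9! - 9!/1! + 9!/2! - 9!/3! + 9!/4! - 9!/5! + 9!/6! - 9!/7! + 9!/8! - 9!/9!
= 362880 - 362880 + 181440 - 60480 + 15120 - 3024 + 504 - 72 + 9 - 1
= 133496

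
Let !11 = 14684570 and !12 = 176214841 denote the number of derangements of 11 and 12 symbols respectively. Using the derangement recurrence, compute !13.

!13 = (13-1)·(!12 + !11) = 12·(176214841 + 14684570) = 12·190899411 = 2290792932.

2290792932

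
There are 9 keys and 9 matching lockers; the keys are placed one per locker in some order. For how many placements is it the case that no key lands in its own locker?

!9 = 9! · Σ_{k=0}^{9} (-1)^k/k!
= 9! - 9!/1! + 9!/2! - 9!/3! + 9!/4! - 9!/5! + 9!/6! - 9!/7! + 9!/8! - 9!/9!
= 362880 - 362880 + 181440 - 60480 + 15120 - 3024 + 504 - 72 + 9 - 1
= 133496

133496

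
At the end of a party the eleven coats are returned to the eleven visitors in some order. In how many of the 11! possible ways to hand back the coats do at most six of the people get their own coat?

39913444

# with exactly i fixed is C(11,i)·!(11-i); sum over i=0..6:
  i=0: C(11,0)·!11 = 1·14684570 = 14684570
  i=1: C(11,1)·!10 = 11·1334961 = 14684571
  i=2: C(11,2)·!9 = 55·133496 = 7342280
  i=3: C(11,3)·!8 = 165·14833 = 2447445
  i=4: C(11,4)·!7 = 330·1854 = 611820
  i=5: C(11,5)·!6 = 462·265 = 122430
  i=6: C(11,6)·!5 = 462·44 = 20328
Total = 39913444.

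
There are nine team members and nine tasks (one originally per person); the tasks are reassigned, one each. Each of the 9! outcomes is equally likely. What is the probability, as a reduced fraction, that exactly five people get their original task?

1/320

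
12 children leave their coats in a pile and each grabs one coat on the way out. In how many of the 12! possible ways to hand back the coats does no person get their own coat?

!12 is the nearest integer to 12!/e.
12! = 479001600, and 479001600/e ≈ 176214840.93, so !12 = 176214841.

176214841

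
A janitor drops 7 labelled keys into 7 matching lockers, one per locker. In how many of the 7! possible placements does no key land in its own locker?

The number of derangements of 7 is !7 = Σ_{k=0}^{7} (-1)^k·7!/k!
= 7! - 7!/1! + 7!/2! - 7!/3! + 7!/4! - 7!/5! + 7!/6! - 7!/7!
= 5040 - 5040 + 2520 - 840 + 210 - 42 + 7 - 1
= 1854

1854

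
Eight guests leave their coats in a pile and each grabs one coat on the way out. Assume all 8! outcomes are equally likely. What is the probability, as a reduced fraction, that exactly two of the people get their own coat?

53/288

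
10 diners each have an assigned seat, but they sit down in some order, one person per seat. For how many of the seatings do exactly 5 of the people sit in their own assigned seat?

Choose which 5 of the 10 are fixed: C(10,5) = 252.
The other 5 form a derangement: !5 = 44.
Total: 252 × 44 = 11088.

11088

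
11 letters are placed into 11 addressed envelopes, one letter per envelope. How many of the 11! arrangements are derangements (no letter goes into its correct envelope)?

14684570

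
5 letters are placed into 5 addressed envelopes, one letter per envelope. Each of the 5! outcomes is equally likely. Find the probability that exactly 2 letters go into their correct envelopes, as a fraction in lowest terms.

Favorable outcomes: C(5,2)·!3 = 10·2 = 20.
Total outcomes: 5! = 120.
Probability = 20/120 = 1/6.

1/6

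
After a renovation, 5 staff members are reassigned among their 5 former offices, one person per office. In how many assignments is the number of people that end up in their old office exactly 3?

10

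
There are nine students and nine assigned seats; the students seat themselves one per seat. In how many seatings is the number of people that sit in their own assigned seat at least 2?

Sum C(9,i)·!(9-i) for i = 2..9:
  i=2: C(9,2)·!7 = 36·1854 = 66744
  i=3: C(9,3)·!6 = 84·265 = 22260
  i=4: C(9,4)·!5 = 126·44 = 5544
  i=5: C(9,5)·!4 = 126·9 = 1134
  i=6: C(9,6)·!3 = 84·2 = 168
  i=7: C(9,7)·!2 = 36·1 = 36
  i=8: C(9,8)·!1 = 9·0 = 0
  i=9: C(9,9)·!0 = 1·1 = 1
Total = 95887.

95887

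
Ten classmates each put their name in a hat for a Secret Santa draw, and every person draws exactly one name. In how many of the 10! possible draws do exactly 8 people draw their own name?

45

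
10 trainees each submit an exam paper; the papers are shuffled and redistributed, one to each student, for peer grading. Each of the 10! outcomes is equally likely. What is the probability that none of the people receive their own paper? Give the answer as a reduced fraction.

16481/44800

Favorable outcomes: !10 = 1334961.
Total outcomes: 10! = 3628800.
Probability = 1334961/3628800 = 16481/44800.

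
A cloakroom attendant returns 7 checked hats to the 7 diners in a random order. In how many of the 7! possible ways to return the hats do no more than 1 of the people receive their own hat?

3709

Sum C(7,i)·!(7-i) for i = 0..1:
  i=0: C(7,0)·!7 = 1·1854 = 1854
  i=1: C(7,1)·!6 = 7·265 = 1855
Total = 3709.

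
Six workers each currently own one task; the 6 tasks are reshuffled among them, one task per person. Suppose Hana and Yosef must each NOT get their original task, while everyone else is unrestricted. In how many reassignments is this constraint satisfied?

Let A_j be the event that the j-th constrained one is fixed. By inclusion-exclusion over the 2 events:
Σ_{j=0}^{2} (-1)^j C(2,j)(6-j)!
= C(2,0)·6! - C(2,1)·5! + C(2,2)·4!
= 720 - 240 + 24
= 504

504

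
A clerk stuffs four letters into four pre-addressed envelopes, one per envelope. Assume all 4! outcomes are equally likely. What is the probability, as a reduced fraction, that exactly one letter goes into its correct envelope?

1/3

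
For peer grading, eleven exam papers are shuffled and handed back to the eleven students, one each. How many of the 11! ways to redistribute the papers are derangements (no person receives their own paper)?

14684570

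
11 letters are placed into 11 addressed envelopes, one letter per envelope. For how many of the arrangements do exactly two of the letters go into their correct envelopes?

Choose which 2 of the 11 are fixed: C(11,2) = 55.
The remaining 9 must be deranged: !9 = 133496.
Total: 55 × 133496 = 7342280.

7342280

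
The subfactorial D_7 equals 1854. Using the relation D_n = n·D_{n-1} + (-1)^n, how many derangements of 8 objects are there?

D_8 = 8·1854 + 1 = 14833.

14833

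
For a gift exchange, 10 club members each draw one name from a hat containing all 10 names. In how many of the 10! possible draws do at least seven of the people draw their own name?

286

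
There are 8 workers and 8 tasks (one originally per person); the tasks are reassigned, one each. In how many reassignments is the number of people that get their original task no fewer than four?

771

Sum C(8,i)·!(8-i) for i = 4..8:
  i=4: C(8,4)·!4 = 70·9 = 630
  i=5: C(8,5)·!3 = 56·2 = 112
  i=6: C(8,6)·!2 = 28·1 = 28
  i=7: C(8,7)·!1 = 8·0 = 0
  i=8: C(8,8)·!0 = 1·1 = 1
Total = 771.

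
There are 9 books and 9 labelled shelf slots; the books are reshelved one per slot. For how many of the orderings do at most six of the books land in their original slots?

# with exactly i fixed is C(9,i)·!(9-i); sum over i=0..6:
  i=0: C(9,0)·!9 = 1·133496 = 133496
  i=1: C(9,1)·!8 = 9·14833 = 133497
  i=2: C(9,2)·!7 = 36·1854 = 66744
  i=3: C(9,3)·!6 = 84·265 = 22260
  i=4: C(9,4)·!5 = 126·44 = 5544
  i=5: C(9,5)·!4 = 126·9 = 1134
  i=6: C(9,6)·!3 = 84·2 = 168
Total = 362843.

362843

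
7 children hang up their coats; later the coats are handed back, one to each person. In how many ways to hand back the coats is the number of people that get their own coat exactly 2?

Pick the 2 fixed positions: C(7,2) = 21 ways.
The other 5 form a derangement: !5 = 44.
Total: 21 × 44 = 924.

924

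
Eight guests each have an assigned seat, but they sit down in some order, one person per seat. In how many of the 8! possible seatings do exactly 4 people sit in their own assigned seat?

Pick the 4 fixed positions: C(8,4) = 70 ways.
The remaining 4 must be deranged: !4 = 9.
Total: 70 × 9 = 630.

630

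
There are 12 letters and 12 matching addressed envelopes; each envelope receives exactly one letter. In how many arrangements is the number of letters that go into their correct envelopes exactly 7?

34848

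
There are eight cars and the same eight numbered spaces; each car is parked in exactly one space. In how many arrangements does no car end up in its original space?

14833

The number of derangements of 8 is !8 = Σ_{k=0}^{8} (-1)^k·8!/k!
= 8! - 8!/1! + 8!/2! - 8!/3! + 8!/4! - 8!/5! + 8!/6! - 8!/7! + 8!/8!
= 40320 - 40320 + 20160 - 6720 + 1680 - 336 + 56 - 8 + 1
= 14833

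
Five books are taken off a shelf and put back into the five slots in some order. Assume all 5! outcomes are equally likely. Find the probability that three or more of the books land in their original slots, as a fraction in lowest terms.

Favorable outcomes: Σ_{i≥3} C(5,i)·!(5-i) = 10·1 + 5·0 + 1·1 = 11.
Total outcomes: 5! = 120.
Probability = 11/120 = 11/120.

11/120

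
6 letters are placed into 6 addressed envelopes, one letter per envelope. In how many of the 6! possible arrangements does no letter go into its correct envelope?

265

Recurrence: !6 = 5·(!5 + !4).
!6 = 5·(44 + 9) = 5·53 = 265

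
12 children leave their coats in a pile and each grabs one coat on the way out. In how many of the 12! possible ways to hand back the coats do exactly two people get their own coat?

Pick the 2 fixed positions: C(12,2) = 66 ways.
The other 10 form a derangement: !10 = 1334961.
Total: 66 × 1334961 = 88107426.

88107426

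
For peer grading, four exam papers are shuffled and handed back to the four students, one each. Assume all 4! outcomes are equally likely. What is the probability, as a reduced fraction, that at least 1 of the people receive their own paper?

Favorable outcomes: Σ_{i≥1} C(4,i)·!(4-i) = 4·2 + 6·1 + 4·0 + 1·1 = 15.
Total outcomes: 4! = 24.
Probability = 15/24 = 5/8.

5/8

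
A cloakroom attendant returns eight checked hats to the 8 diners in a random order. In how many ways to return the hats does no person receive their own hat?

14833

!8 is the nearest integer to 8!/e.
8! = 40320, and 40320/e ≈ 14832.90, so !8 = 14833.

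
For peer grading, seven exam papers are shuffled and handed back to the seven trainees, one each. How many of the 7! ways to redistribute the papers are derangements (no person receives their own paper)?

!7 is the nearest integer to 7!/e.
7! = 5040, and 5040/e ≈ 1854.11, so !7 = 1854.

1854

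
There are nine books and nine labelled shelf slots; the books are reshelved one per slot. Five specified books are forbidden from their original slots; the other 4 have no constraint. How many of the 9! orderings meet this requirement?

205056

Let A_j be the event that the j-th constrained one is fixed. By inclusion-exclusion over the 5 events:
Σ_{j=0}^{5} (-1)^j C(5,j)(9-j)!
= C(5,0)·9! - C(5,1)·8! + C(5,2)·7! - C(5,3)·6! + C(5,4)·5! - C(5,5)·4!
= 362880 - 201600 + 50400 - 7200 + 600 - 24
= 205056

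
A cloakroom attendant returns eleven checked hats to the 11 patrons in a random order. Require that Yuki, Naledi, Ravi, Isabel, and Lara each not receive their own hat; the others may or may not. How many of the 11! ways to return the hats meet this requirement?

Let A_j be the event that the j-th constrained one is fixed. By inclusion-exclusion over the 5 events:
Σ_{j=0}^{5} (-1)^j C(5,j)(11-j)!
= C(5,0)·11! - C(5,1)·10! + C(5,2)·9! - C(5,3)·8! + C(5,4)·7! - C(5,5)·6!
= 39916800 - 18144000 + 3628800 - 403200 + 25200 - 720
= 25022880

25022880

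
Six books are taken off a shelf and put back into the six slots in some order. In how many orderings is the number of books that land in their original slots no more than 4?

Sum C(6,i)·!(6-i) for i = 0..4:
  i=0: C(6,0)·!6 = 1·265 = 265
  i=1: C(6,1)·!5 = 6·44 = 264
  i=2: C(6,2)·!4 = 15·9 = 135
  i=3: C(6,3)·!3 = 20·2 = 40
  i=4: C(6,4)·!2 = 15·1 = 15
Total = 719.

719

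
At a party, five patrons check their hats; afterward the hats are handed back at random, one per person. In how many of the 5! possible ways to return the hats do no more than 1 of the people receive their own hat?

89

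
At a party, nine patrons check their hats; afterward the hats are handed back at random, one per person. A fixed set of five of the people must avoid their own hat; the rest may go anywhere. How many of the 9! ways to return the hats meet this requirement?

205056

Inclusion-exclusion on the 5 forbidden self-matches:
Σ_{j=0}^{5} (-1)^j C(5,j)(9-j)!
= C(5,0)·9! - C(5,1)·8! + C(5,2)·7! - C(5,3)·6! + C(5,4)·5! - C(5,5)·4!
= 362880 - 201600 + 50400 - 7200 + 600 - 24
= 205056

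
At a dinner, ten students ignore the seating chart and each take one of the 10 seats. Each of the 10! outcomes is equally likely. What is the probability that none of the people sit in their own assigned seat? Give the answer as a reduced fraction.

16481/44800

Favorable outcomes: !10 = 1334961.
Total outcomes: 10! = 3628800.
Probability = 1334961/3628800 = 16481/44800.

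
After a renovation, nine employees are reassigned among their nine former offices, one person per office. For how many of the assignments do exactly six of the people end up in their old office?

Pick the 6 fixed positions: C(9,6) = 84 ways.
The other 3 form a derangement: !3 = 2.
Total: 84 × 2 = 168.

168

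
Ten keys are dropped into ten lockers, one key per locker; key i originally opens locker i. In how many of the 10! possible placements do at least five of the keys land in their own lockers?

13264

Sum C(10,i)·!(10-i) for i = 5..10:
  i=5: C(10,5)·!5 = 252·44 = 11088
  i=6: C(10,6)·!4 = 210·9 = 1890
  i=7: C(10,7)·!3 = 120·2 = 240
  i=8: C(10,8)·!2 = 45·1 = 45
  i=9: C(10,9)·!1 = 10·0 = 0
  i=10: C(10,10)·!0 = 1·1 = 1
Total = 13264.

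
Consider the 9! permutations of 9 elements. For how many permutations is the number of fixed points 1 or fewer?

Sum C(9,i)·!(9-i) for i = 0..1:
  i=0: C(9,0)·!9 = 1·133496 = 133496
  i=1: C(9,1)·!8 = 9·14833 = 133497
Total = 266993.

266993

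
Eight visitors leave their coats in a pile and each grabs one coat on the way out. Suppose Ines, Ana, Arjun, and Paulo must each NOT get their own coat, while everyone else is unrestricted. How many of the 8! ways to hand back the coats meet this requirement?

Let A_j be the event that the j-th constrained one is fixed. By inclusion-exclusion over the 4 events:
Σ_{j=0}^{4} (-1)^j C(4,j)(8-j)!
= C(4,0)·8! - C(4,1)·7! + C(4,2)·6! - C(4,3)·5! + C(4,4)·4!
= 40320 - 20160 + 4320 - 480 + 24
= 24024

24024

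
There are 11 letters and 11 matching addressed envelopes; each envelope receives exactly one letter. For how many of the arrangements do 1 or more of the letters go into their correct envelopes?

25232230

# with exactly i fixed is C(11,i)·!(11-i); sum over i=1..11:
  i=1: C(11,1)·!10 = 11·1334961 = 14684571
  i=2: C(11,2)·!9 = 55·133496 = 7342280
  i=3: C(11,3)·!8 = 165·14833 = 2447445
  i=4: C(11,4)·!7 = 330·1854 = 611820
  i=5: C(11,5)·!6 = 462·265 = 122430
  i=6: C(11,6)·!5 = 462·44 = 20328
  i=7: C(11,7)·!4 = 330·9 = 2970
  i=8: C(11,8)·!3 = 165·2 = 330
  i=9: C(11,9)·!2 = 55·1 = 55
  i=10: C(11,10)·!1 = 11·0 = 0
  i=11: C(11,11)·!0 = 1·1 = 1
Total = 25232230.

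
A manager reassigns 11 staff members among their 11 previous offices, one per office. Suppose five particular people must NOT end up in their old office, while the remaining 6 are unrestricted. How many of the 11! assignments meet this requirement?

25022880

Inclusion-exclusion on the 5 forbidden self-matches:
Σ_{j=0}^{5} (-1)^j C(5,j)(11-j)!
= C(5,0)·11! - C(5,1)·10! + C(5,2)·9! - C(5,3)·8! + C(5,4)·7! - C(5,5)·6!
= 39916800 - 18144000 + 3628800 - 403200 + 25200 - 720
= 25022880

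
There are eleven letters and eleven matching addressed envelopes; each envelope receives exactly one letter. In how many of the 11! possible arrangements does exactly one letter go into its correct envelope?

Choose which one of the 11 is fixed: C(11,1) = 11.
The other 10 form a derangement: !10 = 1334961.
Total: 11 × 1334961 = 14684571.

14684571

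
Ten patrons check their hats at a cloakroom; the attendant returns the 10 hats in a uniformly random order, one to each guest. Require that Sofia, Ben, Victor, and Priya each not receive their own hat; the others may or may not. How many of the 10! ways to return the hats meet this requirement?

Let A_j be the event that the j-th constrained one is fixed. By inclusion-exclusion over the 4 events:
Σ_{j=0}^{4} (-1)^j C(4,j)(10-j)!
= C(4,0)·10! - C(4,1)·9! + C(4,2)·8! - C(4,3)·7! + C(4,4)·6!
= 3628800 - 1451520 + 241920 - 20160 + 720
= 2399760

2399760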